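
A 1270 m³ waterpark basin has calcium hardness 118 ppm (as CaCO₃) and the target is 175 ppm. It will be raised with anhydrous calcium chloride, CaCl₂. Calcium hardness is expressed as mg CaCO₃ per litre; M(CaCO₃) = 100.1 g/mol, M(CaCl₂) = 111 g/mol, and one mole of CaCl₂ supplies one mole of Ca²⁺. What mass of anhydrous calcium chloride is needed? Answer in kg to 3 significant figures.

Volume: 1270 m³ = 1,270,000 L.
Hardness to add: (175 − 118) = 57 mg/L as CaCO₃ × 1,270,000 L = 72,390 g as CaCO₃.
Moles of Ca²⁺ (1 mol Ca²⁺ ≡ 1 mol CaCO₃): 72,390 / 100.1 g/mol = 723.2 mol.
Mass of CaCl₂: 723.2 × 111 = 80,270 g.

80.3 kg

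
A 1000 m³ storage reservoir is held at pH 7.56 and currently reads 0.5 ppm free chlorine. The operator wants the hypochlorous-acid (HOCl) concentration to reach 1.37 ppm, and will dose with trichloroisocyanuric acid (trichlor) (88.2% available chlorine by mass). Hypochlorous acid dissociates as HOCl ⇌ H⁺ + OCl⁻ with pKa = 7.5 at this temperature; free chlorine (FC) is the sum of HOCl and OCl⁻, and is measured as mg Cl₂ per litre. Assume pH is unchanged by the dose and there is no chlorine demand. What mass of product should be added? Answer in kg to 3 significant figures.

Volume: 1000 m³ = 1,000,000 L.
[OCl⁻]/[HOCl] = 10^(pH − pKa) = 10^(7.56 − 7.5) = 1.148; fraction as HOCl = 1/(1 + 1.148) = 0.4655.
Free chlorine required for 1.37 ppm HOCl: 1.37 / 0.4655 = 2.943 ppm.
FC to add: 2.943 − 0.5 = 2.443 mg/L as Cl₂.
Cl₂ equivalent: 2.443 mg/L × 1,000,000 L = 2443 g.
Product at 88.2% available Cl: 2443 / 0.882 = 2770 g.

2.77 kg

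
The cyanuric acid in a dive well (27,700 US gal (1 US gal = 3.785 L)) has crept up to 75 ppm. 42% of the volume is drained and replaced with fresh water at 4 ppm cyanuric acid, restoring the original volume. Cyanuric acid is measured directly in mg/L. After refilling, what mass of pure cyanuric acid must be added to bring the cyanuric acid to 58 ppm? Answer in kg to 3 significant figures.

1.34 kg

Volume: 27,700 US gal × 3.785 L/gal = 104,844 L.
After draining 42% and refilling: 75 × 0.58 + 4 × 0.42 = 45.18 ppm.
Deficit to target: 58 − 45.18 = 12.82 mg/L.
Mass: 12.82 mg/L × 104,844 L = 1344 g cyanuric acid.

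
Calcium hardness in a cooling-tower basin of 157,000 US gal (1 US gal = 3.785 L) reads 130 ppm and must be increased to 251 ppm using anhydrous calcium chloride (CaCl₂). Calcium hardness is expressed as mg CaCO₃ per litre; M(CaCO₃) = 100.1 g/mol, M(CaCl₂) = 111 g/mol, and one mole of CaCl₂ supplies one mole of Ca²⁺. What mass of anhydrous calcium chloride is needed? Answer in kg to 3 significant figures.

79.7 kg

Volume: 157,000 US gal × 3.785 L/gal = 594,245 L.
Hardness to add: (251 − 130) = 121 mg/L as CaCO₃ × 594,245 L = 71,900 g as CaCO₃.
Moles of Ca²⁺ (1 mol Ca²⁺ ≡ 1 mol CaCO₃): 71,900 / 100.1 g/mol = 718.3 mol.
Mass of CaCl₂: 718.3 × 111 = 79,730 g.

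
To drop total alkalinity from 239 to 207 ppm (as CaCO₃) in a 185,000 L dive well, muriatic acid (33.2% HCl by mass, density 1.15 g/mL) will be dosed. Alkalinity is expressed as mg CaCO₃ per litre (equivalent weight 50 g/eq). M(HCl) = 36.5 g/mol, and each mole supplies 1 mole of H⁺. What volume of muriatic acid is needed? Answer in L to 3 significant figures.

11.3 L

Alkalinity to neutralize: (239 − 207) = 32 mg/L as CaCO₃ × 185,000 L = 5920 g as CaCO₃.
Equivalents of H⁺ required: 5920 ÷ 50 g/eq = 118.4 eq = 118.4 mol HCl.
Mass of HCl: 118.4 × 36.5 = 4322 g.
Mass of 33.2% solution: 4322 / 0.332 = 13,020 g.
Volume: 13,020 g ÷ 1.15 g/mL = 11,320 mL.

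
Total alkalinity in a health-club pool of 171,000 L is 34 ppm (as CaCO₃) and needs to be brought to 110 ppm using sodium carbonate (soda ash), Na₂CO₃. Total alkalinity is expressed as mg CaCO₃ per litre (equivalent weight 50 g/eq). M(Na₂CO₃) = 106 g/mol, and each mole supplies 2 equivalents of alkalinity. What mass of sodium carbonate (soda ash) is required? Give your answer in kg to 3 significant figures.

13.8 kg

Alkalinity to add: (110 − 34) = 76 mg/L as CaCO₃ × 171,000 L = 13,000 g as CaCO₃.
Equivalents: 13,000 g ÷ 50 g/eq = 259.9 eq.
Each mole of Na₂CO₃ supplies 2 eq, so 259.9 / 2 = 130 mol.
Mass: 130 mol × 106 g/mol = 13,780 g.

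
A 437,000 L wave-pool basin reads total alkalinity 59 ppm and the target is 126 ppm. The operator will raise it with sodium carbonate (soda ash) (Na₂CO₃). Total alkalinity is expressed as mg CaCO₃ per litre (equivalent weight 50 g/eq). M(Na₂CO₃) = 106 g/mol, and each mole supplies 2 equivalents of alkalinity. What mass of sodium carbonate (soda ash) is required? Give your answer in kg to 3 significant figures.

31.0 kg

Alkalinity to add: (126 − 59) = 67 mg/L as CaCO₃ × 437,000 L = 29,280 g as CaCO₃.
Equivalents: 29,280 g ÷ 50 g/eq = 585.6 eq.
Each mole of Na₂CO₃ supplies 2 eq, so 585.6 / 2 = 292.8 mol.
Mass: 292.8 mol × 106 g/mol = 31,040 g.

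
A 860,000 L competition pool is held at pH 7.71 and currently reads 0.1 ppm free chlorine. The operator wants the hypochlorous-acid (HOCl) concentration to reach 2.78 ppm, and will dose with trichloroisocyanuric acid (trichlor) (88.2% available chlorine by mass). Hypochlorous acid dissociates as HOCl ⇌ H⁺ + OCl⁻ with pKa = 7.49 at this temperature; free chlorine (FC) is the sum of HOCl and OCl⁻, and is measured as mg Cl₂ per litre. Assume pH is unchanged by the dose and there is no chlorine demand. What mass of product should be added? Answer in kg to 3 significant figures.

7.11 kg

[OCl⁻]/[HOCl] = 10^(pH − pKa) = 10^(7.71 − 7.49) = 1.66; fraction as HOCl = 1/(1 + 1.66) = 0.376.
Free chlorine required for 2.78 ppm HOCl: 2.78 / 0.376 = 7.394 ppm.
FC to add: 7.394 − 0.1 = 7.294 mg/L as Cl₂.
Cl₂ equivalent: 7.294 mg/L × 860,000 L = 6273 g.
Product at 88.2% available Cl: 6273 / 0.882 = 7112 g.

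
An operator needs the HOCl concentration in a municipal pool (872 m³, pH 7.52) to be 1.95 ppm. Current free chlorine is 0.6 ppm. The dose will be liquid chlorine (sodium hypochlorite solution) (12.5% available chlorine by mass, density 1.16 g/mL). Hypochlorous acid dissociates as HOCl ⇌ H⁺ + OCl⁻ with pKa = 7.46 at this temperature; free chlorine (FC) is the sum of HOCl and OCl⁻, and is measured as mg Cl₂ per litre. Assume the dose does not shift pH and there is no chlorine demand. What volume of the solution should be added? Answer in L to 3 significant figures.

Volume: 872 m³ = 872,000 L.
[OCl⁻]/[HOCl] = 10^(pH − pKa) = 10^(7.52 − 7.46) = 1.148; fraction as HOCl = 1/(1 + 1.148) = 0.4655.
Free chlorine required for 1.95 ppm HOCl: 1.95 / 0.4655 = 4.189 ppm.
FC to add: 4.189 − 0.6 = 3.589 mg/L as Cl₂.
Cl₂ equivalent: 3.589 mg/L × 872,000 L = 3130 g.
Product at 12.5% available Cl: 3130 / 0.125 = 25,040 g.
Volume: 25,040 g ÷ 1.16 g/mL = 21,580 mL.

21.6 L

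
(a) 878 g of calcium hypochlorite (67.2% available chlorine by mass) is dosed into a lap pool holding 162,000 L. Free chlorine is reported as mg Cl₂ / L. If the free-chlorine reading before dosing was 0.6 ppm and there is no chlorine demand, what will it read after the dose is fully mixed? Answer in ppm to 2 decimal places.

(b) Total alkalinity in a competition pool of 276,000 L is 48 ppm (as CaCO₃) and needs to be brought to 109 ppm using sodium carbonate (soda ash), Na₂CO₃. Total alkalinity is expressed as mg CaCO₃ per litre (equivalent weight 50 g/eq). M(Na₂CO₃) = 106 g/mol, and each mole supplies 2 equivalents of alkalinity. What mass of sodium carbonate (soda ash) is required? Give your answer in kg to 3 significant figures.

(a) 4.24 ppm; (b) 17.8 kg

(a) Available chlorine delivered: 878 g × 0.672 = 590 g as Cl₂.
(a) Concentration rise: 590 g / 162,000 L = 3.642 mg/L = 3.64 ppm.
(a) Final FC: 0.6 + 3.64 = 4.24 ppm.

(b) Alkalinity to add: (109 − 48) = 61 mg/L as CaCO₃ × 276,000 L = 16,840 g as CaCO₃.
(b) Equivalents: 16,840 g ÷ 50 g/eq = 336.7 eq.
(b) Each mole of Na₂CO₃ supplies 2 eq, so 336.7 / 2 = 168.4 mol.
(b) Mass: 168.4 mol × 106 g/mol = 17,850 g.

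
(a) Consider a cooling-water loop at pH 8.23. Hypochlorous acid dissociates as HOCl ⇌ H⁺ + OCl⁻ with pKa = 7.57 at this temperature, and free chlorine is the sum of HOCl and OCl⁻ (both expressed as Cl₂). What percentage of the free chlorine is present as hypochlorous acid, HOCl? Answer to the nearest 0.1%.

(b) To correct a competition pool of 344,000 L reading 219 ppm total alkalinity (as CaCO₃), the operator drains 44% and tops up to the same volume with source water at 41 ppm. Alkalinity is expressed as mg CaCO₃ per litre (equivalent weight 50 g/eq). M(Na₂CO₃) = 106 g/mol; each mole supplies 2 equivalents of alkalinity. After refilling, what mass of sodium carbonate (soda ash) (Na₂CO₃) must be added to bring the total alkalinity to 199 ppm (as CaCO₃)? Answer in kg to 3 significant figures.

(a) [OCl⁻]/[HOCl] = 10^(pH − pKa) = 10^(8.23 − 7.57) = 10^0.66 = 4.571.
(a) Fraction as HOCl = 1 / (1 + 4.571) = 0.1795.

(b) After draining 44% and refilling: 219 × 0.56 + 41 × 0.44 = 140.68 ppm.
(b) Deficit to target: 199 − 140.68 = 58.32 mg/L.
(b) As CaCO₃: 58.32 mg/L × 344,000 L = 20,060 g; ÷ 50 g/eq ÷ 2 = 200.6 mol Na₂CO₃.
(b) Mass: 200.6 × 106 = 21,270 g.

(a) 18.0%; (b) 21.3 kg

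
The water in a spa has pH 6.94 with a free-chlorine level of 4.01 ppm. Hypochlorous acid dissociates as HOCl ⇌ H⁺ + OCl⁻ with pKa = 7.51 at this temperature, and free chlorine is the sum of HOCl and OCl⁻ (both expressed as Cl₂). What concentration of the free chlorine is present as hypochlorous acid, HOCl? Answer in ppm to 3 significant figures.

[OCl⁻]/[HOCl] = 10^(pH − pKa) = 10^(6.94 − 7.51) = 10^-0.57 = 0.2692.
Fraction as HOCl = 1 / (1 + 0.2692) = 0.7879.
HOCl = 0.7879 × 4.01 ppm = 3.16 ppm.

3.16 ppm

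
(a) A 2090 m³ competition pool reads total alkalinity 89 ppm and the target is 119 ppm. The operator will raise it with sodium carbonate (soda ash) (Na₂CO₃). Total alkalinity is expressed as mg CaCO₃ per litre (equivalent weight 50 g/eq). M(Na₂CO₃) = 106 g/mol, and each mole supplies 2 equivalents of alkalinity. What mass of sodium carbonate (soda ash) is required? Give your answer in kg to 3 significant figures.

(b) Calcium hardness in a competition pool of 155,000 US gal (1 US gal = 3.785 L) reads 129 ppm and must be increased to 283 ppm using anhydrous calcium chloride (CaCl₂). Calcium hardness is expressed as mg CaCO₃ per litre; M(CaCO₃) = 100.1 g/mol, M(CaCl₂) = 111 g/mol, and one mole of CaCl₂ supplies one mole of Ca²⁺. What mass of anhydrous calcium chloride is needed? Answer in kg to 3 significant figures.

(a) 66.5 kg; (b) 100 kg

(a) Volume: 2090 m³ = 2,090,000 L.
(a) Alkalinity to add: (119 − 89) = 30 mg/L as CaCO₃ × 2,090,000 L = 62,700 g as CaCO₃.
(a) Equivalents: 62,700 g ÷ 50 g/eq = 1254 eq.
(a) Each mole of Na₂CO₃ supplies 2 eq, so 1254 / 2 = 627 mol.
(a) Mass: 627 mol × 106 g/mol = 66,460 g.

(b) Volume: 155,000 US gal × 3.785 L/gal = 586,675 L.
(b) Hardness to add: (283 − 129) = 154 mg/L as CaCO₃ × 586,675 L = 90,350 g as CaCO₃.
(b) Moles of Ca²⁺ (1 mol Ca²⁺ ≡ 1 mol CaCO₃): 90,350 / 100.1 g/mol = 902.6 mol.
(b) Mass of CaCl₂: 902.6 × 111 = 100,200 g.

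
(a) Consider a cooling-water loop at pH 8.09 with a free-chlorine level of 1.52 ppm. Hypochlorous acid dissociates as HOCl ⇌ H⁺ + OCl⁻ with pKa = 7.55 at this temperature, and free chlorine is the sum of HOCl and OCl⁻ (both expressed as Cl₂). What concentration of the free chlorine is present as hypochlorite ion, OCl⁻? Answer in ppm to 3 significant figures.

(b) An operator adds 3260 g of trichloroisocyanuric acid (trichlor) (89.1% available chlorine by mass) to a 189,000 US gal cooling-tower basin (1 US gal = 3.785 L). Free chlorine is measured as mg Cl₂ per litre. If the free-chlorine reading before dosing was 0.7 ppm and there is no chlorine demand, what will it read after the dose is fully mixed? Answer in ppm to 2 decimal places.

(a) [OCl⁻]/[HOCl] = 10^(pH − pKa) = 10^(8.09 − 7.55) = 10^0.54 = 3.467.
(a) Fraction as HOCl = 1 / (1 + 3.467) = 0.2238.
(a) OCl⁻ = (1 − 0.2238) × 1.52 ppm = 1.18 ppm.

(b) Volume: 189,000 US gal × 3.785 L/gal = 715,365 L.
(b) Available chlorine delivered: 3260 g × 0.891 = 2905 g as Cl₂.
(b) Concentration rise: 2905 g / 715,365 L = 4.06 mg/L = 4.06 ppm.
(b) Final FC: 0.7 + 4.06 = 4.76 ppm.

(a) 1.18 ppm; (b) 4.76 ppm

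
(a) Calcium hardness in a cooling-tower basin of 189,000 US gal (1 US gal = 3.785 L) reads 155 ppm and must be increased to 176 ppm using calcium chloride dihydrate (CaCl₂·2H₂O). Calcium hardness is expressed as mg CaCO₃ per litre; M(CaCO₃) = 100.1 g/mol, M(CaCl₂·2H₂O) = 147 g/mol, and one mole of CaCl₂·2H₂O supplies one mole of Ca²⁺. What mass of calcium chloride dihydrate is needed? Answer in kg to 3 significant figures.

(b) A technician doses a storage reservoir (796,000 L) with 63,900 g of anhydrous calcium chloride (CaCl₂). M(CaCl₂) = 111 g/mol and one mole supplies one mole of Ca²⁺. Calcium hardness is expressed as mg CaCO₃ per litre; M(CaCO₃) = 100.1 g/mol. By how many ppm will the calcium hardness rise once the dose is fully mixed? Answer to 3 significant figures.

(a) Volume: 189,000 US gal × 3.785 L/gal = 715,365 L.
(a) Hardness to add: (176 − 155) = 21 mg/L as CaCO₃ × 715,365 L = 15,020 g as CaCO₃.
(a) Moles of Ca²⁺ (1 mol Ca²⁺ ≡ 1 mol CaCO₃): 15,020 / 100.1 g/mol = 150.1 mol.
(a) Mass of CaCl₂·2H₂O: 150.1 × 147 = 22,060 g.

(b) Moles of Ca²⁺: 63,900 g ÷ 111 g/mol = 575.7 mol.
(b) As CaCO₃: 575.7 mol × 100.1 g/mol = 57,630 g.
(b) Rise: 57,630 g / 796,000 L × 1000 = 72.39 mg/L.

(a) 22.1 kg; (b) 72.4 ppm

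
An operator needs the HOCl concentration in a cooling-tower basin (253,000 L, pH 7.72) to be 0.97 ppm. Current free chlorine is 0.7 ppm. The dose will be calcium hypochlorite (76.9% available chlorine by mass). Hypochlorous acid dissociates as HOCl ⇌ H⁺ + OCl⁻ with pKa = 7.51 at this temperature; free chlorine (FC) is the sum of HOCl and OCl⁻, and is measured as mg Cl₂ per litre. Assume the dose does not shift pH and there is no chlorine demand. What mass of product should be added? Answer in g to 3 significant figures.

606 g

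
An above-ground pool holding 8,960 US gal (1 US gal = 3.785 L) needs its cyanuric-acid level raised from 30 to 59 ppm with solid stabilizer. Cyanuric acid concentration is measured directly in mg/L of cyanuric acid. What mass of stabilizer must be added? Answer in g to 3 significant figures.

Volume: 8,960 US gal × 3.785 L/gal = 33,914 L.
CYA to add: (59 − 30) = 29 mg/L × 33,914 L = 983.5 g cyanuric acid.

983 g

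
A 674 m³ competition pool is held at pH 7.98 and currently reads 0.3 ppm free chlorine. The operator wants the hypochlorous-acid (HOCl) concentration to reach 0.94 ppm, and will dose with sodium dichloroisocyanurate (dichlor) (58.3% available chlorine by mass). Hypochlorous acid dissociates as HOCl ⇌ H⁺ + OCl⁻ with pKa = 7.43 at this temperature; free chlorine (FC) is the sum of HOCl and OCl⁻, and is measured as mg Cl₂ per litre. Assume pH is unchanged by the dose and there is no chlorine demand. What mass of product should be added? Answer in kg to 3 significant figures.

4.60 kg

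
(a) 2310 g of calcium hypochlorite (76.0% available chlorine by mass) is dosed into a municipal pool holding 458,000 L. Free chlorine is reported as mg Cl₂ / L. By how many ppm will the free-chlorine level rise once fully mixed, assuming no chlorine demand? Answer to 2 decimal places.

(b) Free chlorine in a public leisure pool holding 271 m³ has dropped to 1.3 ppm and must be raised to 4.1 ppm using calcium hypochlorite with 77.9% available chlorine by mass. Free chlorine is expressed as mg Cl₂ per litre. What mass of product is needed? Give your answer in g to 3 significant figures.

(a) 3.83 ppm; (b) 974 g

(a) Available chlorine delivered: 2310 g × 0.76 = 1756 g as Cl₂.
(a) Concentration rise: 1756 g / 458,000 L = 3.833 mg/L = 3.83 ppm.

(b) Volume: 271 m³ = 271,000 L.
(b) Chlorine deficit: 4.1 − 1.3 = 2.8 ppm = 2.8 mg/L as Cl₂.
(b) Cl₂ equivalent needed: 2.8 mg/L × 271,000 L = 758,800 mg = 758.8 g.
(b) Product at 77.9% available chlorine: 758.8 / 0.779 = 974.1 g.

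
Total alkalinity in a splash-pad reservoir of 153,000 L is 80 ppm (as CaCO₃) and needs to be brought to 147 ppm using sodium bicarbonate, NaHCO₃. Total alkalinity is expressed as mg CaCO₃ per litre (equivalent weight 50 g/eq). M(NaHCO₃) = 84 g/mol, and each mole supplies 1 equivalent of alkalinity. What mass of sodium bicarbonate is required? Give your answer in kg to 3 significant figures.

17.2 kg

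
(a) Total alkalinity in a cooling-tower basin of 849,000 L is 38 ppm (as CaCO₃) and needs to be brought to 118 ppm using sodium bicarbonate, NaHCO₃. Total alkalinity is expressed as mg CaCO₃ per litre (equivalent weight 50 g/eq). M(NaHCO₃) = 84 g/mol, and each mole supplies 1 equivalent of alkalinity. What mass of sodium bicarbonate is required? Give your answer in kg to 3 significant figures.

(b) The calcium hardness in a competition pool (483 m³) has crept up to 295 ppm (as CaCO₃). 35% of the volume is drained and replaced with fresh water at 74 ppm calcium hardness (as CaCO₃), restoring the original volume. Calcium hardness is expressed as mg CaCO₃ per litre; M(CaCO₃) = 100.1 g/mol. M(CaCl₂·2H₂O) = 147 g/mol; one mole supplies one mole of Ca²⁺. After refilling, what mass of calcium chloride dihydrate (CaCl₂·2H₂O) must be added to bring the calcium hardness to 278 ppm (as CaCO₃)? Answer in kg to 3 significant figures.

(a) 114 kg; (b) 42.8 kg

(a) Alkalinity to add: (118 − 38) = 80 mg/L as CaCO₃ × 849,000 L = 67,920 g as CaCO₃.
(a) Equivalents: 67,920 g ÷ 50 g/eq = 1358 eq.
(a) NaHCO₃ supplies 1 eq per mole → 1358 mol.
(a) Mass: 1358 mol × 84 g/mol = 114,100 g.

(b) Volume: 483 m³ = 483,000 L.
(b) After draining 35% and refilling: 295 × 0.65 + 74 × 0.35 = 217.65 ppm.
(b) Deficit to target: 278 − 217.65 = 60.35 mg/L.
(b) As CaCO₃: 60.35 mg/L × 483,000 L = 29,150 g; ÷ 100.1 = 291.2 mol Ca²⁺.
(b) Mass: 291.2 × 147 = 42,810 g.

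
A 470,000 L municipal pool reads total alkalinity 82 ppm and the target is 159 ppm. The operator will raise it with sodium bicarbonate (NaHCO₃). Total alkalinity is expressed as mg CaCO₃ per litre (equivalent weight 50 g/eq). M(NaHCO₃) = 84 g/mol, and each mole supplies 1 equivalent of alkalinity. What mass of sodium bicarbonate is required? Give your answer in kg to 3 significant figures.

Alkalinity to add: (159 − 82) = 77 mg/L as CaCO₃ × 470,000 L = 36,190 g as CaCO₃.
Equivalents: 36,190 g ÷ 50 g/eq = 723.8 eq.
NaHCO₃ supplies 1 eq per mole → 723.8 mol.
Mass: 723.8 mol × 84 g/mol = 60,800 g.

60.8 kg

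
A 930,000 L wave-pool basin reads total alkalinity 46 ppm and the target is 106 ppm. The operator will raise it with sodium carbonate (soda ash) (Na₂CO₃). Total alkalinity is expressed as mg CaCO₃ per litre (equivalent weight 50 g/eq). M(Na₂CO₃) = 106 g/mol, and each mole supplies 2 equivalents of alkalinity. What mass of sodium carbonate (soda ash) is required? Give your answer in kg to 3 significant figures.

59.1 kg

Alkalinity to add: (106 − 46) = 60 mg/L as CaCO₃ × 930,000 L = 55,800 g as CaCO₃.
Equivalents: 55,800 g ÷ 50 g/eq = 1116 eq.
Each mole of Na₂CO₃ supplies 2 eq, so 1116 / 2 = 558 mol.
Mass: 558 mol × 106 g/mol = 59,150 g.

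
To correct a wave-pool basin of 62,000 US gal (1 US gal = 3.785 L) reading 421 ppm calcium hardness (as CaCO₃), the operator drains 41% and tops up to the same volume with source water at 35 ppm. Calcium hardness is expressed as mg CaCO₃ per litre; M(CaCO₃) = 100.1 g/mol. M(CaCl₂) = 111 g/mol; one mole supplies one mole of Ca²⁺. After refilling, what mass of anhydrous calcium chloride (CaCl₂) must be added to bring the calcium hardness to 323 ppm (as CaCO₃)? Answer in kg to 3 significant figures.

Volume: 62,000 US gal × 3.785 L/gal = 234,670 L.
After draining 41% and refilling: 421 × 0.59 + 35 × 0.41 = 262.74 ppm.
Deficit to target: 323 − 262.74 = 60.26 mg/L.
As CaCO₃: 60.26 mg/L × 234,670 L = 14,140 g; ÷ 100.1 = 141.3 mol Ca²⁺.
Mass: 141.3 × 111 = 15,680 g.

15.7 kg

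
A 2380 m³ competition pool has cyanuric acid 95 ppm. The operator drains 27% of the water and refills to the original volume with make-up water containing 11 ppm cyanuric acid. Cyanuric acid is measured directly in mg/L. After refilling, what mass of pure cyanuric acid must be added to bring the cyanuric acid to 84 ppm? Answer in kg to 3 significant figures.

Volume: 2380 m³ = 2,380,000 L.
After draining 27% and refilling: 95 × 0.73 + 11 × 0.27 = 72.32 ppm.
Deficit to target: 84 − 72.32 = 11.68 mg/L.
Mass: 11.68 mg/L × 2,380,000 L = 27,800 g cyanuric acid.

27.8 kg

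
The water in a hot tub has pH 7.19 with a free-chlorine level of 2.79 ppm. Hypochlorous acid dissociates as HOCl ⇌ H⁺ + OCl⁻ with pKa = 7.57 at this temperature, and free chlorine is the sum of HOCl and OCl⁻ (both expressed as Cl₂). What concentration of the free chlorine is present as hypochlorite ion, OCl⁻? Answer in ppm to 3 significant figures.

0.821 ppm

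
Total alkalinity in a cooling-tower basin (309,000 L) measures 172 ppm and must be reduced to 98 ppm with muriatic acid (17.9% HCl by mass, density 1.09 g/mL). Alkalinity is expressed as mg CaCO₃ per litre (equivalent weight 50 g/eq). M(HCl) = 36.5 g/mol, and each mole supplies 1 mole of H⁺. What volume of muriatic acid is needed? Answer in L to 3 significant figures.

Alkalinity to neutralize: (172 − 98) = 74 mg/L as CaCO₃ × 309,000 L = 22,870 g as CaCO₃.
Equivalents of H⁺ required: 22,870 ÷ 50 g/eq = 457.3 eq = 457.3 mol HCl.
Mass of HCl: 457.3 × 36.5 = 16,690 g.
Mass of 17.9% solution: 16,690 / 0.179 = 93,250 g.
Volume: 93,250 g ÷ 1.09 g/mL = 85,550 mL.

85.6 L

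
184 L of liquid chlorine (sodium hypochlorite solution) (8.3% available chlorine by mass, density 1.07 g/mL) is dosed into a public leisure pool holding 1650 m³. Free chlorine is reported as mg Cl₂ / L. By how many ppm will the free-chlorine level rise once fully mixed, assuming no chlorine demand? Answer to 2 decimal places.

9.90 ppm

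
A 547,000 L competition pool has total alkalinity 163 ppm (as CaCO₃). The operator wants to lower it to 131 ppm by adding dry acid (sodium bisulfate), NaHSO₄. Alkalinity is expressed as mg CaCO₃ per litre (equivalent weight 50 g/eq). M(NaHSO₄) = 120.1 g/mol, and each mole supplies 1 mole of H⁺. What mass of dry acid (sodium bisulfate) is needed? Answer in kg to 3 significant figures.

42.0 kg

Alkalinity to neutralize: (163 − 131) = 32 mg/L as CaCO₃ × 547,000 L = 17,500 g as CaCO₃.
Equivalents of H⁺ required: 17,500 ÷ 50 g/eq = 350.1 eq = 350.1 mol NaHSO₄.
Mass of NaHSO₄: 350.1 × 120.1 = 42,040 g.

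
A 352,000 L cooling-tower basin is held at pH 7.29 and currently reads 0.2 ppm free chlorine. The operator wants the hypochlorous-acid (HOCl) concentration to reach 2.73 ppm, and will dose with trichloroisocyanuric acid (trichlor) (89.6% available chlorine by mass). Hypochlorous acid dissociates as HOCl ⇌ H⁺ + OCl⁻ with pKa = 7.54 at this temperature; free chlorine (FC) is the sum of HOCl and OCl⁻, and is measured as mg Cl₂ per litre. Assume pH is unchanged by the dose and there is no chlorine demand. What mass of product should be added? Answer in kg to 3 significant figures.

1.60 kg

[OCl⁻]/[HOCl] = 10^(pH − pKa) = 10^(7.29 − 7.54) = 0.5623; fraction as HOCl = 1/(1 + 0.5623) = 0.6401.
Free chlorine required for 2.73 ppm HOCl: 2.73 / 0.6401 = 4.265 ppm.
FC to add: 4.265 − 0.2 = 4.065 mg/L as Cl₂.
Cl₂ equivalent: 4.065 mg/L × 352,000 L = 1431 g.
Product at 89.6% available Cl: 1431 / 0.896 = 1597 g.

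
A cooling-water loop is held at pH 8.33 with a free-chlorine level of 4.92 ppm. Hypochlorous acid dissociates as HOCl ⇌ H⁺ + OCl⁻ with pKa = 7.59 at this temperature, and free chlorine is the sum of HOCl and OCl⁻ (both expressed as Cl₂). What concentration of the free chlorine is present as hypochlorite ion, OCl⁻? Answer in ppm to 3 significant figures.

[OCl⁻]/[HOCl] = 10^(pH − pKa) = 10^(8.33 − 7.59) = 10^0.74 = 5.495.
Fraction as HOCl = 1 / (1 + 5.495) = 0.154.
OCl⁻ = (1 − 0.154) × 4.92 ppm = 4.163 ppm.

4.16 ppm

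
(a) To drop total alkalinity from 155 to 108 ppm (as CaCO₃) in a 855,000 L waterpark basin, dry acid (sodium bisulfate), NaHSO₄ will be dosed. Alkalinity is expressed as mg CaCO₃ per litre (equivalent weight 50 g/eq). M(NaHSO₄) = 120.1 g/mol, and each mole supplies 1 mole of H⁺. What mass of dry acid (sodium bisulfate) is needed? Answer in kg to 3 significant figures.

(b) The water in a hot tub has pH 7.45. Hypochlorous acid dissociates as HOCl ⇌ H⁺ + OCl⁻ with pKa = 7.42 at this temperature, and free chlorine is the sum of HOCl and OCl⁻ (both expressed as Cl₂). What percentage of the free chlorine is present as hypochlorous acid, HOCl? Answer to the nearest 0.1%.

(a) 96.5 kg; (b) 48.3%

(a) Alkalinity to neutralize: (155 − 108) = 47 mg/L as CaCO₃ × 855,000 L = 40,180 g as CaCO₃.
(a) Equivalents of H⁺ required: 40,180 ÷ 50 g/eq = 803.7 eq = 803.7 mol NaHSO₄.
(a) Mass of NaHSO₄: 803.7 × 120.1 = 96,520 g.

(b) [OCl⁻]/[HOCl] = 10^(pH − pKa) = 10^(7.45 − 7.42) = 10^0.03 = 1.072.
(b) Fraction as HOCl = 1 / (1 + 1.072) = 0.4827.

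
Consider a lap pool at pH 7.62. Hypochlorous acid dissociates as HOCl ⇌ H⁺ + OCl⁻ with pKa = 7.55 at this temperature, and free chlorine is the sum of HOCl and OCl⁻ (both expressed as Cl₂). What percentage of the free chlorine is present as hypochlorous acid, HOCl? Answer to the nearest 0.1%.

46.0%

[OCl⁻]/[HOCl] = 10^(pH − pKa) = 10^(7.62 − 7.55) = 10^0.07 = 1.175.
Fraction as HOCl = 1 / (1 + 1.175) = 0.4598.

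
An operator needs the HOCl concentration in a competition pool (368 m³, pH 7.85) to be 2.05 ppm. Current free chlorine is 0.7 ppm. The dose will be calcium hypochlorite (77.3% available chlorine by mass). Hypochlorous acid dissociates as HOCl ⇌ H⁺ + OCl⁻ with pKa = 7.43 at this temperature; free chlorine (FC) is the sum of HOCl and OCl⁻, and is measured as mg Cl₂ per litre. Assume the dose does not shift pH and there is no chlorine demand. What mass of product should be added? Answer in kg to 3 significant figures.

3.21 kg

Volume: 368 m³ = 368,000 L.
[OCl⁻]/[HOCl] = 10^(pH − pKa) = 10^(7.85 − 7.43) = 2.63; fraction as HOCl = 1/(1 + 2.63) = 0.2755.
Free chlorine required for 2.05 ppm HOCl: 2.05 / 0.2755 = 7.442 ppm.
FC to add: 7.442 − 0.7 = 6.742 mg/L as Cl₂.
Cl₂ equivalent: 6.742 mg/L × 368,000 L = 2481 g.
Product at 77.3% available Cl: 2481 / 0.773 = 3210 g.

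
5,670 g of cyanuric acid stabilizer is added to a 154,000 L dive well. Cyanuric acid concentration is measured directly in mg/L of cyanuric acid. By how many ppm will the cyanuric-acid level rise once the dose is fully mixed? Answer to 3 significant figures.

Rise: 5,670 g / 154,000 L × 1000 = 36.82 mg/L.

36.8 ppm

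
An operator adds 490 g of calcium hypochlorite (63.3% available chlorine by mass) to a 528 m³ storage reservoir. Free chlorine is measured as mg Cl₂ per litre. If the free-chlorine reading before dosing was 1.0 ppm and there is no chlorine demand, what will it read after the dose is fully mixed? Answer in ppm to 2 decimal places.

Volume: 528 m³ = 528,000 L.
Available chlorine delivered: 490 g × 0.633 = 310.2 g as Cl₂.
Concentration rise: 310.2 g / 528,000 L = 0.5874 mg/L = 0.59 ppm.
Final FC: 1.0 + 0.59 = 1.59 ppm.

1.59 ppm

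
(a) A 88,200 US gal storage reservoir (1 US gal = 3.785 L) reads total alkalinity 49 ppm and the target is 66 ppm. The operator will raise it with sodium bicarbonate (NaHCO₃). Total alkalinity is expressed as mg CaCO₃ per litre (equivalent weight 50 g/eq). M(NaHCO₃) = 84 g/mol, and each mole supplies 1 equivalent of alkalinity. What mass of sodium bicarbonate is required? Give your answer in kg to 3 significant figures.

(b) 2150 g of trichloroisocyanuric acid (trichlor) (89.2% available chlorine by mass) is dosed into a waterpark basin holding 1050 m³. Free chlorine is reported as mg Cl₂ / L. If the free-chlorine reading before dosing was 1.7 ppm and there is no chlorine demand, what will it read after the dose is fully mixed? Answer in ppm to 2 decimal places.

(a) 9.53 kg; (b) 3.53 ppm

(a) Volume: 88,200 US gal × 3.785 L/gal = 333,837 L.
(a) Alkalinity to add: (66 − 49) = 17 mg/L as CaCO₃ × 333,837 L = 5675 g as CaCO₃.
(a) Equivalents: 5675 g ÷ 50 g/eq = 113.5 eq.
(a) NaHCO₃ supplies 1 eq per mole → 113.5 mol.
(a) Mass: 113.5 mol × 84 g/mol = 9534 g.

(b) Volume: 1050 m³ = 1,050,000 L.
(b) Available chlorine delivered: 2150 g × 0.892 = 1918 g as Cl₂.
(b) Concentration rise: 1918 g / 1,050,000 L = 1.826 mg/L = 1.83 ppm.
(b) Final FC: 1.7 + 1.83 = 3.53 ppm.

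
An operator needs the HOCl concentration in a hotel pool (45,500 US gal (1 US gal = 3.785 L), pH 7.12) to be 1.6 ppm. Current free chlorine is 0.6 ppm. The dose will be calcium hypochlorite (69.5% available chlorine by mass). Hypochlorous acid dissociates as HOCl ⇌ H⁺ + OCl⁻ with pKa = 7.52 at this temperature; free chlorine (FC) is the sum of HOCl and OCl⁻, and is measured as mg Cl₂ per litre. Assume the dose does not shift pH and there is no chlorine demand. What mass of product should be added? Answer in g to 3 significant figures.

Volume: 45,500 US gal × 3.785 L/gal = 172,218 L.
[OCl⁻]/[HOCl] = 10^(pH − pKa) = 10^(7.12 − 7.52) = 0.3981; fraction as HOCl = 1/(1 + 0.3981) = 0.7153.
Free chlorine required for 1.6 ppm HOCl: 1.6 / 0.7153 = 2.237 ppm.
FC to add: 2.237 − 0.6 = 1.637 mg/L as Cl₂.
Cl₂ equivalent: 1.637 mg/L × 172,218 L = 281.9 g.
Product at 69.5% available Cl: 281.9 / 0.695 = 405.6 g.

406 g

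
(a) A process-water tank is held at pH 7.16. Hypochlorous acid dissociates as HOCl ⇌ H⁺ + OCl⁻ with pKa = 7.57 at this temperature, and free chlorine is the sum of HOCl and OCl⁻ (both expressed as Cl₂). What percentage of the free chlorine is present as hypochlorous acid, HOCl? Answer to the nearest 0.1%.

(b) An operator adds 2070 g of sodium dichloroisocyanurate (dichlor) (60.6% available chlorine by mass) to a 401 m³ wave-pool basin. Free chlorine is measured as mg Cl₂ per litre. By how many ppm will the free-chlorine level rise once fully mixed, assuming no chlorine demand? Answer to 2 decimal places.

(a) 72.0%; (b) 3.13 ppm

(a) [OCl⁻]/[HOCl] = 10^(pH − pKa) = 10^(7.16 − 7.57) = 10^-0.41 = 0.389.
(a) Fraction as HOCl = 1 / (1 + 0.389) = 0.7199.

(b) Volume: 401 m³ = 401,000 L.
(b) Available chlorine delivered: 2070 g × 0.606 = 1254 g as Cl₂.
(b) Concentration rise: 1254 g / 401,000 L = 3.128 mg/L = 3.13 ppm.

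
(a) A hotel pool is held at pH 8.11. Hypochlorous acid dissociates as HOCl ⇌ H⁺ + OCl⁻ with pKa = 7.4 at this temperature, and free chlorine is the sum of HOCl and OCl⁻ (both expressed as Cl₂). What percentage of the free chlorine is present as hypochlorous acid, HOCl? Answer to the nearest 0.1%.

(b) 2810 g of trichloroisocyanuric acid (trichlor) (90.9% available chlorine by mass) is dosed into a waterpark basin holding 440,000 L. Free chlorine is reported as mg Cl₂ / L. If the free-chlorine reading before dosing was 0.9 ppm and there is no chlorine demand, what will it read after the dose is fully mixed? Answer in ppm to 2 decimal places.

(a) 16.3%; (b) 6.71 ppm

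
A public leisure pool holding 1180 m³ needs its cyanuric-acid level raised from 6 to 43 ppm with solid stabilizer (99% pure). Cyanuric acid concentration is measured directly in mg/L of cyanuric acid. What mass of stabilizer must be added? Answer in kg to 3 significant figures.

44.1 kg

Volume: 1180 m³ = 1,180,000 L.
CYA to add: (43 − 6) = 37 mg/L × 1,180,000 L = 43,660 g cyanuric acid.
At 99% purity: 43,660 / 0.99 = 44,100 g product.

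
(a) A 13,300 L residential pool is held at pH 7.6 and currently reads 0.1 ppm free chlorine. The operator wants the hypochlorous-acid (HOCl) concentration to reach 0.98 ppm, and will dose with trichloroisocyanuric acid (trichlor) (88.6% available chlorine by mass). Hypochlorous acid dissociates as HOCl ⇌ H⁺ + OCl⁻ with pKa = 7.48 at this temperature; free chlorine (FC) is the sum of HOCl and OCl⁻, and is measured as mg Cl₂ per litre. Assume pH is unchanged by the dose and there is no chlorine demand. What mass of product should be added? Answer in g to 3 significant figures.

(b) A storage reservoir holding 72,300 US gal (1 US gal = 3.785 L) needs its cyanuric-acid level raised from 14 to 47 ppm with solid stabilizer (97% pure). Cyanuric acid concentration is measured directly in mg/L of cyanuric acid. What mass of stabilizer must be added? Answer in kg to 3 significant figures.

(a) 32.6 g; (b) 9.31 kg

(a) [OCl⁻]/[HOCl] = 10^(pH − pKa) = 10^(7.6 − 7.48) = 1.318; fraction as HOCl = 1/(1 + 1.318) = 0.4314.
(a) Free chlorine required for 0.98 ppm HOCl: 0.98 / 0.4314 = 2.272 ppm.
(a) FC to add: 2.272 − 0.1 = 2.172 mg/L as Cl₂.
(a) Cl₂ equivalent: 2.172 mg/L × 13,300 L = 28.89 g.
(a) Product at 88.6% available Cl: 28.89 / 0.886 = 32.6 g.

(b) Volume: 72,300 US gal × 3.785 L/gal = 273,656 L.
(b) CYA to add: (47 − 14) = 33 mg/L × 273,656 L = 9031 g cyanuric acid.
(b) At 97% purity: 9031 / 0.97 = 9310 g product.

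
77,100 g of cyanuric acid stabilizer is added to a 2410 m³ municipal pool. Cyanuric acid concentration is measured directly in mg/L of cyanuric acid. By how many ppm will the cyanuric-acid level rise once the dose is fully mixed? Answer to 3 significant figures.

32.0 ppm

Volume: 2410 m³ = 2,410,000 L.
Rise: 77,100 g / 2,410,000 L × 1000 = 31.99 mg/L.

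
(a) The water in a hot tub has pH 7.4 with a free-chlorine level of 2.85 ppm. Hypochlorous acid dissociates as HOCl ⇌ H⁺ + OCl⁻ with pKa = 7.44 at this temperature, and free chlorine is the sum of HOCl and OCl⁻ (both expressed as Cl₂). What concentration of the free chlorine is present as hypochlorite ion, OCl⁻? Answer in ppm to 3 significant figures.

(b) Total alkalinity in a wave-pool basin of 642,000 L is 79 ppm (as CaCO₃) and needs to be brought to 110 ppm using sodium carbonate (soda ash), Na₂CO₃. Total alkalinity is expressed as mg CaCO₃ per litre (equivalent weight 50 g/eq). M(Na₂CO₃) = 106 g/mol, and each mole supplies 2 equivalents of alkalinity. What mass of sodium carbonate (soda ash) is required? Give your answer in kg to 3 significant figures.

(a) 1.36 ppm; (b) 21.1 kg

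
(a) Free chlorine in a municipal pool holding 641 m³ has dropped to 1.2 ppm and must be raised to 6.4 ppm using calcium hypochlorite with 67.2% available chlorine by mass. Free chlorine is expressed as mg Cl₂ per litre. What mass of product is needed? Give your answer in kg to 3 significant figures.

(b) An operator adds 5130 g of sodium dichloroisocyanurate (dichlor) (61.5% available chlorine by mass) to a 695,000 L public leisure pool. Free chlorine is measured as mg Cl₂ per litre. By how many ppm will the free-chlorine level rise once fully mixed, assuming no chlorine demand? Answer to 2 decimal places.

(a) Volume: 641 m³ = 641,000 L.
(a) Chlorine deficit: 6.4 − 1.2 = 5.2 ppm = 5.2 mg/L as Cl₂.
(a) Cl₂ equivalent needed: 5.2 mg/L × 641,000 L = 3,333,000 mg = 3333 g.
(a) Product at 67.2% available chlorine: 3333 / 0.672 = 4960 g.

(b) Available chlorine delivered: 5130 g × 0.615 = 3155 g as Cl₂.
(b) Concentration rise: 3155 g / 695,000 L = 4.539 mg/L = 4.54 ppm.

(a) 4.96 kg; (b) 4.54 ppm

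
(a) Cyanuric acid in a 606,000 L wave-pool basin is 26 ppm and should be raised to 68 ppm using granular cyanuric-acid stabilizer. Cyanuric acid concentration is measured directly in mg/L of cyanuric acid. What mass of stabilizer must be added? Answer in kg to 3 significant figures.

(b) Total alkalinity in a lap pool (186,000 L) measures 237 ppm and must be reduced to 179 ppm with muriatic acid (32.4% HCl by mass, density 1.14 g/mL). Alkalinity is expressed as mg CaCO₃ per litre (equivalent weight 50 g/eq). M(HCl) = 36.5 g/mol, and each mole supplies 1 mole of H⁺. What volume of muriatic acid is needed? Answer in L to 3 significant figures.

(a) 25.5 kg; (b) 21.3 L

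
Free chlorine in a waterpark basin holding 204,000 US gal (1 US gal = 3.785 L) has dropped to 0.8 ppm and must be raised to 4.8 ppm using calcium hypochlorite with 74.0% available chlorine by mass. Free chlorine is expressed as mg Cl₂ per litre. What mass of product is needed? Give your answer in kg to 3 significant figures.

4.17 kg

Volume: 204,000 US gal × 3.785 L/gal = 772,140 L.
Chlorine deficit: 4.8 − 0.8 = 4 ppm = 4 mg/L as Cl₂.
Cl₂ equivalent needed: 4 mg/L × 772,140 L = 3,089,000 mg = 3089 g.
Product at 74.0% available chlorine: 3089 / 0.74 = 4174 g.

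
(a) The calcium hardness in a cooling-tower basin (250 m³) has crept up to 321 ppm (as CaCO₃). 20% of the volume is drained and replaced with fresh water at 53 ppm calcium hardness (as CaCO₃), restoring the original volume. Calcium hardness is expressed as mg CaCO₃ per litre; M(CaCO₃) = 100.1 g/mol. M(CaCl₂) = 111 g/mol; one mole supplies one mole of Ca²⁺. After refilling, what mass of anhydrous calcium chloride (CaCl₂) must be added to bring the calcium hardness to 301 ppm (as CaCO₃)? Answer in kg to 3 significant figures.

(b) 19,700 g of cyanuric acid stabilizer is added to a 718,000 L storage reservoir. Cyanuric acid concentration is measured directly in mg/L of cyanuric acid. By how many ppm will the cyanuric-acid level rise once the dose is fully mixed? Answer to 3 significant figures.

(a) Volume: 250 m³ = 250,000 L.
(a) After draining 20% and refilling: 321 × 0.80 + 53 × 0.20 = 267.4 ppm.
(a) Deficit to target: 301 − 267.4 = 33.6 mg/L.
(a) As CaCO₃: 33.6 mg/L × 250,000 L = 8400 g; ÷ 100.1 = 83.92 mol Ca²⁺.
(a) Mass: 83.92 × 111 = 9315 g.

(b) Rise: 19,700 g / 718,000 L × 1000 = 27.44 mg/L.

(a) 9.31 kg; (b) 27.4 ppm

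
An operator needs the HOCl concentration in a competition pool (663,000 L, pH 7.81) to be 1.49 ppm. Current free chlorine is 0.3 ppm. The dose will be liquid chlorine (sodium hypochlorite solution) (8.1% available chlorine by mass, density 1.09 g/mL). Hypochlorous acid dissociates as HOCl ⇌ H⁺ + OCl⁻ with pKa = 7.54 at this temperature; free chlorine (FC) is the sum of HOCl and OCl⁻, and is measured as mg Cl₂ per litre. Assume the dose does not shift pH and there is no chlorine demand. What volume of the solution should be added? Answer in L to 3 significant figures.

[OCl⁻]/[HOCl] = 10^(pH − pKa) = 10^(7.81 − 7.54) = 1.862; fraction as HOCl = 1/(1 + 1.862) = 0.3494.
Free chlorine required for 1.49 ppm HOCl: 1.49 / 0.3494 = 4.265 ppm.
FC to add: 4.265 − 0.3 = 3.965 mg/L as Cl₂.
Cl₂ equivalent: 3.965 mg/L × 663,000 L = 2628 g.
Product at 8.1% available Cl: 2628 / 0.081 = 32,450 g.
Volume: 32,450 g ÷ 1.09 g/mL = 29,770 mL.

29.8 L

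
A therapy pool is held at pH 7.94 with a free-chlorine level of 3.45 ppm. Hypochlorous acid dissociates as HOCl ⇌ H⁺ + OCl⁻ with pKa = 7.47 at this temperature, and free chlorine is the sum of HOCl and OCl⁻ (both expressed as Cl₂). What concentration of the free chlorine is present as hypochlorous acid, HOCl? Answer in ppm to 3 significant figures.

0.873 ppm

[OCl⁻]/[HOCl] = 10^(pH − pKa) = 10^(7.94 − 7.47) = 10^0.47 = 2.951.
Fraction as HOCl = 1 / (1 + 2.951) = 0.2531.
HOCl = 0.2531 × 3.45 ppm = 0.8732 ppm.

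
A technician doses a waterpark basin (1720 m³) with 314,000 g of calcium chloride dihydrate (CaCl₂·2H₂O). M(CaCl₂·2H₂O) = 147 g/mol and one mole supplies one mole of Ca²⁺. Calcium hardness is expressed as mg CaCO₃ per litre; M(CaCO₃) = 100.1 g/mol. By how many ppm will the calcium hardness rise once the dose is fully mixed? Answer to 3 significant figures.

124 ppm

Volume: 1720 m³ = 1,720,000 L.
Moles of Ca²⁺: 314,000 g ÷ 147 g/mol = 2136 mol.
As CaCO₃: 2136 mol × 100.1 g/mol = 213,800 g.
Rise: 213,800 g / 1,720,000 L × 1000 = 124.3 mg/L.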